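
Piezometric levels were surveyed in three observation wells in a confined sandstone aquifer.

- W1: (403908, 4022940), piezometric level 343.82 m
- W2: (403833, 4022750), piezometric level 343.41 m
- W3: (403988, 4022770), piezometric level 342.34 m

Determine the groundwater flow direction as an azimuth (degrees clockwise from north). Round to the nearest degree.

Taking W1 as reference: W2−W1 = (-75, -190, -0.41); W3−W1 = (80, -170, -1.48).
Solve a·Δx + b·Δy = Δh: det = (-75)·(-170) − 80·(-190) = 27950.
∂h/∂x = [(-0.41)·(-170) − (-1.48)·(-190)] / 27950 = -0.007567
∂h/∂y = [(-75)·(-1.48) − 80·(-0.41)] / 27950 = +0.005145
Flow direction (−∇h) has components (+0.007567 E, -0.005145 N).
Azimuth = atan2(E, N) = atan2(+0.007567, -0.005145) = 124.2° ≈ 124°.

124°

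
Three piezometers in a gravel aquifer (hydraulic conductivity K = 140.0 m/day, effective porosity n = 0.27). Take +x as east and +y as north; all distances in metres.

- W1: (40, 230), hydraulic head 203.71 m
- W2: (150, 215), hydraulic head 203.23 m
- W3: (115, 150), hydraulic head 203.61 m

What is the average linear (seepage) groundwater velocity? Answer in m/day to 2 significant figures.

3.0 m/day

Differences from W1: to W2 (Δx, Δy, Δh) = (110, -15, -0.48); to W3 = (75, -80, -0.10).
Determinant of the coordinate differences = 110·(-80) − 75·(-15) = -7675.
∂h/∂x = [(-0.48)·(-80) − (-0.10)·(-15)] / -7675 = -0.004808
∂h/∂y = [110·(-0.10) − 75·(-0.48)] / -7675 = -0.003257
|∇h| = √(-0.004808² + -0.003257²) = 0.005807
Seepage velocity v = K·i/n = 140.0 × 0.005807 / 0.27 = 3.011 m/day.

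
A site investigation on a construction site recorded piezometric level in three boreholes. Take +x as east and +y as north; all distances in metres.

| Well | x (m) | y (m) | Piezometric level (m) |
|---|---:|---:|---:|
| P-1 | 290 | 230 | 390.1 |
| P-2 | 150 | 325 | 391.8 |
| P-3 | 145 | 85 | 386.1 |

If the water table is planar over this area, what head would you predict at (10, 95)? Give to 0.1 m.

Differences from P-1: to P-2 (Δx, Δy, Δh) = (-140, 95, +1.7); to P-3 = (-145, -145, -4.0).
Solve a·Δx + b·Δy = Δh: det = (-140)·(-145) − (-145)·95 = 34075.
∂h/∂x = [(+1.7)·(-145) − (-4.0)·95] / 34075 = +0.003918
∂h/∂y = [(-140)·(-4.0) − (-145)·(+1.7)] / 34075 = +0.02367
h(10, 95) = 390.1 + (+0.003918)·(-280) + (+0.02367)·(-135) = 390.1 -1.097 -3.195 = 385.808 m.

385.8 m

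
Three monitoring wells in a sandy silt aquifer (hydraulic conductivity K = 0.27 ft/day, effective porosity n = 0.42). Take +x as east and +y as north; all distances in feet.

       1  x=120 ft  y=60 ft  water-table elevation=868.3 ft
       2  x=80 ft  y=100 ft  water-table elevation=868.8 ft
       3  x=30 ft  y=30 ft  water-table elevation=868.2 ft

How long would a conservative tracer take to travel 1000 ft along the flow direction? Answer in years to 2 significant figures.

410 years

Differences from 1: to 2 (Δx, Δy, Δh) = (-40, 40, +0.5); to 3 = (-90, -30, -0.1).
Determinant of the coordinate differences = (-40)·(-30) − (-90)·40 = 4800.
∂h/∂x = [(+0.5)·(-30) − (-0.1)·40] / 4800 = -0.002292
∂h/∂y = [(-40)·(-0.1) − (-90)·(+0.5)] / 4800 = +0.01021
|∇h| = √(-0.002292² + 0.01021²) = 0.01046
Seepage velocity v = K·i/n = 0.27 × 0.01046 / 0.42 = 0.006724 ft/day.
t = 1000 / 0.006724 = 1.487e+05 days = 407 years.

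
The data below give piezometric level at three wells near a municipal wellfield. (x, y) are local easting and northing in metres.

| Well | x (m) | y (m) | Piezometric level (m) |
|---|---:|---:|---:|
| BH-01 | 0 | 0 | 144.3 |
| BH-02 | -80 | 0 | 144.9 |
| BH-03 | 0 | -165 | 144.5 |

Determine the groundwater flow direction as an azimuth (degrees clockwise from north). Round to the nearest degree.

081°

∂h/∂x = (144.9 − 144.3) / (-80 − 0) = -0.007500
∂h/∂y = (144.5 − 144.3) / (-165 − 0) = -0.001212
Flow direction (−∇h) has components (+0.007500 E, +0.001212 N).
Azimuth = atan2(E, N) = atan2(+0.007500, +0.001212) = 80.8° ≈ 081°.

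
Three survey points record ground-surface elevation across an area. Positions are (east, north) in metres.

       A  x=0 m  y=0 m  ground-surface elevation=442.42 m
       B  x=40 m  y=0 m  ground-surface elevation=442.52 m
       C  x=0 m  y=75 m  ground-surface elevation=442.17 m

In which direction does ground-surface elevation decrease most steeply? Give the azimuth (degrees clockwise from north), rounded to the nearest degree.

∂z/∂x = (442.52 − 442.42) / (40 − 0) = +0.002500
∂z/∂y = (442.17 − 442.42) / (75 − 0) = -0.003333
Steepest decrease is along −∇f: components (-0.002500 E, +0.003333 N).
Azimuth = atan2(-0.002500, +0.003333) = 323.1° ≈ 323°.

323°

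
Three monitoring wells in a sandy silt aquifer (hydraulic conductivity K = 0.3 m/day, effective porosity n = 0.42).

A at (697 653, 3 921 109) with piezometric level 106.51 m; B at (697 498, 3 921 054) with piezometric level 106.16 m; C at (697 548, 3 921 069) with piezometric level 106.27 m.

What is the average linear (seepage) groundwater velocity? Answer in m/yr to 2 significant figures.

0.56 m/yr

Taking A as reference: B−A = (-155, -55, -0.35); C−A = (-105, -40, -0.24).
Determinant of the coordinate differences = (-155)·(-40) − (-105)·(-55) = 425.
∂h/∂x = [(-0.35)·(-40) − (-0.24)·(-55)] / 425 = +0.001882
∂h/∂y = [(-155)·(-0.24) − (-105)·(-0.35)] / 425 = +0.001059
|∇h| = √(0.001882² + 0.001059²) = 0.002159
Seepage velocity v = K·i/n = 0.3 × 0.002159 / 0.42 = 0.001542 m/day = 0.5632 m/yr.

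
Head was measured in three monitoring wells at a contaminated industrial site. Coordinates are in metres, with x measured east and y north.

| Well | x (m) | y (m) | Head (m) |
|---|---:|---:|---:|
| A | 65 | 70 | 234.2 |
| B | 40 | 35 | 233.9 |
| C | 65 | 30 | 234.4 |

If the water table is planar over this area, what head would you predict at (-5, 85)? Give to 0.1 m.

232.8 m

With h = a·x + b·y + c and A as origin, the differences give:
  (-25)·a + (-35)·b = -0.3
  0·a + (-40)·b = +0.2
Eliminate b (×(-40) and ×(-35), subtract): 1000·a = 19.00 → a = ∂h/∂x = +0.01900
Back-substitute: b = ∂h/∂y = -0.005000.
h(-5, 85) = 234.2 + (+0.01900)·(-70) + (-0.005000)·(15) = 234.2 -1.330 -0.075 = 232.795 m.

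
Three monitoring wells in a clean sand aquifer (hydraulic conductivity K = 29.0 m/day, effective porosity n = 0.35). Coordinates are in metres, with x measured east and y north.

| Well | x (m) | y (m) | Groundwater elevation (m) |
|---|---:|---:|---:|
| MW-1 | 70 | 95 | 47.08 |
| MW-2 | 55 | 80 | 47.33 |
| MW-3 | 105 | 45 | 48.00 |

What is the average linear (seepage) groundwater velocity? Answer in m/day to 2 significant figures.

Differences from MW-1: to MW-2 (Δx, Δy, Δh) = (-15, -15, +0.25); to MW-3 = (35, -50, +0.92).
Solve a·Δx + b·Δy = Δh: det = (-15)·(-50) − 35·(-15) = 1275.
∂h/∂x = [(+0.25)·(-50) − (+0.92)·(-15)] / 1275 = +0.001020
∂h/∂y = [(-15)·(+0.92) − 35·(+0.25)] / 1275 = -0.01769
|∇h| = √(0.001020² + -0.01769²) = 0.01772
Seepage velocity v = K·i/n = 29.0 × 0.01772 / 0.35 = 1.468 m/day.

1.5 m/day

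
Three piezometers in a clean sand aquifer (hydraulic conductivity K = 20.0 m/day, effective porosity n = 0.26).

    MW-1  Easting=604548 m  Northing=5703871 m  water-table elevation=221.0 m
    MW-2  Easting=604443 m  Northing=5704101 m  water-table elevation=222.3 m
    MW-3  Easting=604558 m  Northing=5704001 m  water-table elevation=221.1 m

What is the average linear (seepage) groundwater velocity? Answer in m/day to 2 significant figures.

0.71 m/day

Taking MW-1 as reference: MW-2−MW-1 = (-105, 230, +1.3); MW-3−MW-1 = (10, 130, +0.1).
Determinant of the coordinate differences = (-105)·130 − 10·230 = -15950.
∂h/∂x = [(+1.3)·130 − (+0.1)·230] / -15950 = -0.009154
∂h/∂y = [(-105)·(+0.1) − 10·(+1.3)] / -15950 = +0.001473
|∇h| = √(-0.009154² + 0.001473²) = 0.009272
Seepage velocity v = K·i/n = 20.0 × 0.009272 / 0.26 = 0.7132 m/day.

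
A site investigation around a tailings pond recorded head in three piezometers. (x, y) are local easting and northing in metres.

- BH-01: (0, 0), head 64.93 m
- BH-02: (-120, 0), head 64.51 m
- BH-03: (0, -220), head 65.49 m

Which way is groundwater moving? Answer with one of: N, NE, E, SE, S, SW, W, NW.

NW

∂h/∂x = (64.51 − 64.93) / (-120 − 0) = +0.003500
∂h/∂y = (65.49 − 64.93) / (-220 − 0) = -0.002545
Flow = −∇h = (-0.003500 east, +0.002545 north), which points northwest.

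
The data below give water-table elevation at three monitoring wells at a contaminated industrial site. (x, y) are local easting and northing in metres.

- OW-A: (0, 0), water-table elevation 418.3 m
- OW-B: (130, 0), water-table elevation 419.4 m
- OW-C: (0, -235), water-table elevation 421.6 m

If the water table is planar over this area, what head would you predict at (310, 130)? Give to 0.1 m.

419.1 m

∂h/∂x = (419.4 − 418.3) / (130 − 0) = +0.008462
∂h/∂y = (421.6 − 418.3) / (-235 − 0) = -0.01404
h(310, 130) = 418.3 + (+0.008462)·(310) + (-0.01404)·(130) = 418.3 +2.623 -1.826 = 419.098 m.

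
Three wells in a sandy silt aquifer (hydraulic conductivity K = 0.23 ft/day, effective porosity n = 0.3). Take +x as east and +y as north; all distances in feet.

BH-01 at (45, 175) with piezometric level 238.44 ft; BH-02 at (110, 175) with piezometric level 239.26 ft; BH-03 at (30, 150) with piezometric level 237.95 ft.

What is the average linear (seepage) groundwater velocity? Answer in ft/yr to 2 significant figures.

Taking BH-01 as reference: BH-02−BH-01 = (65, 0, +0.82); BH-03−BH-01 = (-15, -25, -0.49).
Determinant of the coordinate differences = 65·(-25) − (-15)·0 = -1625.
∂h/∂x = [(+0.82)·(-25) − (-0.49)·0] / -1625 = +0.01262
∂h/∂y = [65·(-0.49) − (-15)·(+0.82)] / -1625 = +0.01203
|∇h| = √(0.01262² + 0.01203²) = 0.01744
Seepage velocity v = K·i/n = 0.23 × 0.01744 / 0.3 = 0.01337 ft/day = 4.883 ft/yr.

4.9 ft/yr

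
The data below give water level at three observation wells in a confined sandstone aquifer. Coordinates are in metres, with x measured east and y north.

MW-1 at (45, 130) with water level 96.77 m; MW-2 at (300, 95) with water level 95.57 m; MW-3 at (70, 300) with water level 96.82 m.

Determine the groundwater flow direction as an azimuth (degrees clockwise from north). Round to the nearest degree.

102°

Differences from MW-1: to MW-2 (Δx, Δy, Δh) = (255, -35, -1.20); to MW-3 = (25, 170, +0.05).
Determinant of the coordinate differences = 255·170 − 25·(-35) = 44225.
∂h/∂x = [(-1.20)·170 − (+0.05)·(-35)] / 44225 = -0.004573
∂h/∂y = [255·(+0.05) − 25·(-1.20)] / 44225 = +0.0009666
Flow direction (−∇h) has components (+0.004573 E, -0.0009666 N).
Azimuth = atan2(E, N) = atan2(+0.004573, -0.0009666) = 101.9° ≈ 102°.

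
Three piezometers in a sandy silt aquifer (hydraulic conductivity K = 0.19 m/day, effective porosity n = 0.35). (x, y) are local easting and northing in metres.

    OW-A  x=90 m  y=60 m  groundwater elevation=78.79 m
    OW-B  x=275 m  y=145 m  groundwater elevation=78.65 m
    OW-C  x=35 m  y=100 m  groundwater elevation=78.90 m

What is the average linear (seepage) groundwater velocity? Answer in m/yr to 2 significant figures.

0.32 m/yr

Differences from OW-A: to OW-B (Δx, Δy, Δh) = (185, 85, -0.14); to OW-C = (-55, 40, +0.11).
Determinant of the coordinate differences = 185·40 − (-55)·85 = 12075.
∂h/∂x = [(-0.14)·40 − (+0.11)·85] / 12075 = -0.001238
∂h/∂y = [185·(+0.11) − (-55)·(-0.14)] / 12075 = +0.001048
|∇h| = √(-0.001238² + 0.001048²) = 0.001622
Seepage velocity v = K·i/n = 0.19 × 0.001622 / 0.35 = 0.0008805 m/day = 0.3216 m/yr.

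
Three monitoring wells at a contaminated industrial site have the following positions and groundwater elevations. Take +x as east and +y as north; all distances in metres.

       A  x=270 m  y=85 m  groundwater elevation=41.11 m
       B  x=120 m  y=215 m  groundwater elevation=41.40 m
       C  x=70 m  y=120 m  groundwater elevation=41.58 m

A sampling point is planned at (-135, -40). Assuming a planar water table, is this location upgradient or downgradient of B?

upgradient

Differences from A: to B (Δx, Δy, Δh) = (-150, 130, +0.29); to C = (-200, 35, +0.47).
Determinant of the coordinate differences = (-150)·35 − (-200)·130 = 20750.
∂h/∂x = [(+0.29)·35 − (+0.47)·130] / 20750 = -0.002455
∂h/∂y = [(-150)·(+0.47) − (-200)·(+0.29)] / 20750 = -0.0006024
Head at (-135, -40) = 41.11 + (-0.002455)·(-405) + (-0.0006024)·(-125) = 42.18 m.
That is higher than the 41.40 m at B, so the point is upgradient.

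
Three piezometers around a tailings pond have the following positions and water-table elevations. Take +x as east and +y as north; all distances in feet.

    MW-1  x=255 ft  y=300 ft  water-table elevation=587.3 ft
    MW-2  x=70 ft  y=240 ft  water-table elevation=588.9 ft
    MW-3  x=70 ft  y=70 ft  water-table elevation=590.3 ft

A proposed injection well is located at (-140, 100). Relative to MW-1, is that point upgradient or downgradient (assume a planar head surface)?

upgradient

With h = a·x + b·y + c and MW-1 as origin, the differences give:
  (-185)·a + (-60)·b = +1.6
  (-185)·a + (-230)·b = +3.0
Eliminate b (×(-230) and ×(-60), subtract): 31450·a = -188.00 → a = ∂h/∂x = -0.005978
Back-substitute: b = ∂h/∂y = -0.008235.
Head at (-140, 100) = 587.3 + (-0.005978)·(-395) + (-0.008235)·(-200) = 591.31 ft.
That is higher than the 587.3 ft at MW-1, so the point is upgradient.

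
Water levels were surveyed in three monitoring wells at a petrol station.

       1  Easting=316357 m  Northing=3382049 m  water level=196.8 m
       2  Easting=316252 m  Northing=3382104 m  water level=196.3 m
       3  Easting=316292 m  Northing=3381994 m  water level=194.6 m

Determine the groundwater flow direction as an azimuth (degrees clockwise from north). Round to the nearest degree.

Taking 1 as reference: 2−1 = (-105, 55, -0.5); 3−1 = (-65, -55, -2.2).
Solve a·Δx + b·Δy = Δh: det = (-105)·(-55) − (-65)·55 = 9350.
∂h/∂x = [(-0.5)·(-55) − (-2.2)·55] / 9350 = +0.01588
∂h/∂y = [(-105)·(-2.2) − (-65)·(-0.5)] / 9350 = +0.02123
Flow direction (−∇h) has components (-0.01588 E, -0.02123 N).
Azimuth = atan2(E, N) = atan2(-0.01588, -0.02123) = 216.8° ≈ 217°.

217°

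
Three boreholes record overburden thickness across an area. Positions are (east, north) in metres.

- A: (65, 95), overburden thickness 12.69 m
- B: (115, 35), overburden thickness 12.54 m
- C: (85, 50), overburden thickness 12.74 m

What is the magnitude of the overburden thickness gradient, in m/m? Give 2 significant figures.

Three-point gradient (reference A): Δ to B = (50, -60, -0.15), Δ to C = (20, -45, +0.05).
∂d/∂x = -0.009286, ∂d/∂y = -0.005238 (det = -1050).
|∇f| = √(-0.009286² + -0.005238²) = 0.01066 m/m

0.011 m/m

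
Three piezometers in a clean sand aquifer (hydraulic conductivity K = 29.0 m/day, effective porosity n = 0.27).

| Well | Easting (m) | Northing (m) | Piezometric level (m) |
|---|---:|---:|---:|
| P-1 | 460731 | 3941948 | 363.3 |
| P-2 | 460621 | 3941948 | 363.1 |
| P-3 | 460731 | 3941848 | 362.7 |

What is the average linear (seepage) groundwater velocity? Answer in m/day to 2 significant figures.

∂h/∂x = (363.1 − 363.3) / (460621 − 460731) = +0.001818
∂h/∂y = (362.7 − 363.3) / (3941848 − 3941948) = +0.006000
|∇h| = √(0.001818² + 0.006000²) = 0.006269
Seepage velocity v = K·i/n = 29.0 × 0.006269 / 0.27 = 0.6733 m/day.

0.67 m/day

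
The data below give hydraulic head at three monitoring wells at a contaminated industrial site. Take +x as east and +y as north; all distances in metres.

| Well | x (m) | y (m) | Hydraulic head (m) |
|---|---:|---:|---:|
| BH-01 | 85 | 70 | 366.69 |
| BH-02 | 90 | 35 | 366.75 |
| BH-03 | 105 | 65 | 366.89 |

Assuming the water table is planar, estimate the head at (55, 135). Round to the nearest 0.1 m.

Differences from BH-01: to BH-02 (Δx, Δy, Δh) = (5, -35, +0.06); to BH-03 = (20, -5, +0.20).
Solve a·Δx + b·Δy = Δh: det = 5·(-5) − 20·(-35) = 675.
∂h/∂x = [(+0.06)·(-5) − (+0.20)·(-35)] / 675 = +0.009926
∂h/∂y = [5·(+0.20) − 20·(+0.06)] / 675 = -0.0002963
h(55, 135) = 366.69 + (+0.009926)·(-30) + (-0.0002963)·(65) = 366.69 -0.298 -0.019 = 366.373 m.

366.4 m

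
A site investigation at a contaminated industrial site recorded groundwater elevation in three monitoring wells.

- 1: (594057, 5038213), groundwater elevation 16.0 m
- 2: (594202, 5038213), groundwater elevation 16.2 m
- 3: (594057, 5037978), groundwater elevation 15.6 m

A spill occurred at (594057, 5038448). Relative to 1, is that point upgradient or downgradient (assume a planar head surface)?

∂h/∂x = (16.2 − 16.0) / (594202 − 594057) = +0.001379
∂h/∂y = (15.6 − 16.0) / (5037978 − 5038213) = +0.001702
Head at (594057, 5038448) = 16.0 + (+0.001379)·(0) + (+0.001702)·(235) = 16.40 m.
That is higher than the 16.0 m at 1, so the point is upgradient.

upgradient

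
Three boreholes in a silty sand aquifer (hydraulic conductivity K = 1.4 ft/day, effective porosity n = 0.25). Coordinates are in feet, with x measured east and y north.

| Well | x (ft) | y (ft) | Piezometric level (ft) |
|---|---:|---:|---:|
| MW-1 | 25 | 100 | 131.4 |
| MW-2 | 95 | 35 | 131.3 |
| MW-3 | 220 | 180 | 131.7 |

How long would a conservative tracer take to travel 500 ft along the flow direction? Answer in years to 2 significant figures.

110 years

Three-point gradient (reference MW-1): Δ to MW-2 = (70, -65, -0.1), Δ to MW-3 = (195, 80, +0.3).
∂h/∂x = +0.0006293, ∂h/∂y = +0.002216 (det = 18275).
|∇h| = √(0.0006293² + 0.002216²) = 0.002304
Seepage velocity v = K·i/n = 1.4 × 0.002304 / 0.25 = 0.0129 ft/day.
t = 500 / 0.0129 = 3.876e+04 days = 106 years.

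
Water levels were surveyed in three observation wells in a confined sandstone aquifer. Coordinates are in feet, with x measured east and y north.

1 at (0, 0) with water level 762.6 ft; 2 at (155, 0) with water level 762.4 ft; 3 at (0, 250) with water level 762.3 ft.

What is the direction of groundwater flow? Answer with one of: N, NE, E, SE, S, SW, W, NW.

NE

∂h/∂x = (762.4 − 762.6) / (155 − 0) = -0.001290
∂h/∂y = (762.3 − 762.6) / (250 − 0) = -0.001200
Flow = −∇h = (+0.001290 east, +0.001200 north), which points northeast.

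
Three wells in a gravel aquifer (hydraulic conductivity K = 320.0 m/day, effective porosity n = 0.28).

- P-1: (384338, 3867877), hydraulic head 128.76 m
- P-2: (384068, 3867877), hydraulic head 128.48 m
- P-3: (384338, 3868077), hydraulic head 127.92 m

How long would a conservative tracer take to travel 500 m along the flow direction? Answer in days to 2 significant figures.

100 days

∂h/∂x = (128.48 − 128.76) / (384068 − 384338) = +0.001037
∂h/∂y = (127.92 − 128.76) / (3868077 − 3867877) = -0.004200
|∇h| = √(0.001037² + -0.004200²) = 0.004326
Seepage velocity v = K·i/n = 320.0 × 0.004326 / 0.28 = 4.944 m/day.
t = 500 / 4.944 = 101.1 days.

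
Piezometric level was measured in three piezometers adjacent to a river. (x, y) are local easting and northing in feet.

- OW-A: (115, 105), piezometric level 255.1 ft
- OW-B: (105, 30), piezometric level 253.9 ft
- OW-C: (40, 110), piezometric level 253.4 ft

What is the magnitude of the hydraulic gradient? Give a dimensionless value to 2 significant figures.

0.027

Differences from OW-A: to OW-B (Δx, Δy, Δh) = (-10, -75, -1.2); to OW-C = (-75, 5, -1.7).
Determinant of the coordinate differences = (-10)·5 − (-75)·(-75) = -5675.
∂h/∂x = [(-1.2)·5 − (-1.7)·(-75)] / -5675 = +0.02352
∂h/∂y = [(-10)·(-1.7) − (-75)·(-1.2)] / -5675 = +0.01286
|∇h| = √(0.02352² + 0.01286²) = 0.02681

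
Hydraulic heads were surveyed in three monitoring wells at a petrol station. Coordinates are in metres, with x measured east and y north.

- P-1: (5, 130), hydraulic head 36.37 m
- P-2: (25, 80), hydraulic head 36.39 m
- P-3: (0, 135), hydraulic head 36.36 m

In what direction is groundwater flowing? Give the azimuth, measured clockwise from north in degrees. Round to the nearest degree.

256°

Taking P-1 as reference: P-2−P-1 = (20, -50, +0.02); P-3−P-1 = (-5, 5, -0.01).
Solve a·Δx + b·Δy = Δh: det = 20·5 − (-5)·(-50) = -150.
∂h/∂x = [(+0.02)·5 − (-0.01)·(-50)] / -150 = +0.002667
∂h/∂y = [20·(-0.01) − (-5)·(+0.02)] / -150 = +0.0006667
Flow direction (−∇h) has components (-0.002667 E, -0.0006667 N).
Azimuth = atan2(E, N) = atan2(-0.002667, -0.0006667) = 256.0° ≈ 256°.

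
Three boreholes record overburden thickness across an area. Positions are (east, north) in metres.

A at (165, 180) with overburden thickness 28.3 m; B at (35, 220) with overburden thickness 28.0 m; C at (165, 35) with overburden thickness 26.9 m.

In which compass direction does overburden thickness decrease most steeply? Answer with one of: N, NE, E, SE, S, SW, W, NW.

SW

Taking A as reference: B−A = (-130, 40, -0.3); C−A = (0, -145, -1.4).
Determinant of the coordinate differences = (-130)·(-145) − 0·40 = 18850.
∂d/∂x = [(-0.3)·(-145) − (-1.4)·40] / 18850 = +0.005279
∂d/∂y = [(-130)·(-1.4) − 0·(-0.3)] / 18850 = +0.009655
Steepest decrease is along −∇f = (-0.005279 E, -0.009655 N) → southwest.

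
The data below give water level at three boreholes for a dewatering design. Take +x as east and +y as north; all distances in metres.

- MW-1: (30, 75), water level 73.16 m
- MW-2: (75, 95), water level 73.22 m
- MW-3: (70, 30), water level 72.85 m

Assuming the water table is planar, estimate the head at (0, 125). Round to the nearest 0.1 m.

Taking MW-1 as reference: MW-2−MW-1 = (45, 20, +0.06); MW-3−MW-1 = (40, -45, -0.31).
Determinant of the coordinate differences = 45·(-45) − 40·20 = -2825.
∂h/∂x = [(+0.06)·(-45) − (-0.31)·20] / -2825 = -0.001239
∂h/∂y = [45·(-0.31) − 40·(+0.06)] / -2825 = +0.005788
h(0, 125) = 73.16 + (-0.001239)·(-30) + (+0.005788)·(50) = 73.16 +0.037 +0.289 = 73.487 m.

73.5 m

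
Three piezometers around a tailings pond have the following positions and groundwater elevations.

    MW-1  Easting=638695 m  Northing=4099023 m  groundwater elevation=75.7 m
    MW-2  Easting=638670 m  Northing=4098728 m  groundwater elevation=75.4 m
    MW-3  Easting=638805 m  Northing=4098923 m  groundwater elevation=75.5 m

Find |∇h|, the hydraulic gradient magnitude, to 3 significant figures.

0.00137

Differences from MW-1: to MW-2 (Δx, Δy, Δh) = (-25, -295, -0.3); to MW-3 = (110, -100, -0.2).
Determinant of the coordinate differences = (-25)·(-100) − 110·(-295) = 34950.
∂h/∂x = [(-0.3)·(-100) − (-0.2)·(-295)] / 34950 = -0.0008298
∂h/∂y = [(-25)·(-0.2) − 110·(-0.3)] / 34950 = +0.001087
|∇h| = √(-0.0008298² + 0.001087²) = 0.001368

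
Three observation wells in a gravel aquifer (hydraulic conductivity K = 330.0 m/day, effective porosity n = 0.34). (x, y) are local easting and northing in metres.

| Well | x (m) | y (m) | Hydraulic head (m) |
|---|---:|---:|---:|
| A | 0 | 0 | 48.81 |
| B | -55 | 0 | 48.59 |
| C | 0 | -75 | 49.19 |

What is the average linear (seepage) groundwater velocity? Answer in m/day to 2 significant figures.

6.3 m/day

∂h/∂x = (48.59 − 48.81) / (-55 − 0) = +0.004000
∂h/∂y = (49.19 − 48.81) / (-75 − 0) = -0.005067
|∇h| = √(0.004000² + -0.005067²) = 0.006456
Seepage velocity v = K·i/n = 330.0 × 0.006456 / 0.34 = 6.266 m/day.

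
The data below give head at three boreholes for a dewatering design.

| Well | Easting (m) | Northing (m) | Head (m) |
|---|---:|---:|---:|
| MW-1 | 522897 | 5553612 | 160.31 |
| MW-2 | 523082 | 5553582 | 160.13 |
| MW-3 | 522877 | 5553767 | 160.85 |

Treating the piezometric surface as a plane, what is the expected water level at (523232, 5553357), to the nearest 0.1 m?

Three-point gradient (reference MW-1): Δ to MW-2 = (185, -30, -0.18), Δ to MW-3 = (-20, 155, +0.54).
∂h/∂x = -0.0004167, ∂h/∂y = +0.003430 (det = 28075).
h(523232, 5553357) = 160.31 + (-0.0004167)·(335) + (+0.003430)·(-255) = 160.31 -0.140 -0.875 = 159.296 m.

159.3 m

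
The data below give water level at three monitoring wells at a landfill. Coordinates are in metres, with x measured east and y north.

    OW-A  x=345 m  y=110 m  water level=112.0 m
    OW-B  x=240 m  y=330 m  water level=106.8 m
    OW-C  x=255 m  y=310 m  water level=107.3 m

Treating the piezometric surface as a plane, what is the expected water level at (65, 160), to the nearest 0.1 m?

Taking OW-A as reference: OW-B−OW-A = (-105, 220, -5.2); OW-C−OW-A = (-90, 200, -4.7).
Solve a·Δx + b·Δy = Δh: det = (-105)·200 − (-90)·220 = -1200.
∂h/∂x = [(-5.2)·200 − (-4.7)·220] / -1200 = +0.005000
∂h/∂y = [(-105)·(-4.7) − (-90)·(-5.2)] / -1200 = -0.02125
h(65, 160) = 112.0 + (+0.005000)·(-280) + (-0.02125)·(50) = 112.0 -1.400 -1.063 = 109.538 m.

109.5 m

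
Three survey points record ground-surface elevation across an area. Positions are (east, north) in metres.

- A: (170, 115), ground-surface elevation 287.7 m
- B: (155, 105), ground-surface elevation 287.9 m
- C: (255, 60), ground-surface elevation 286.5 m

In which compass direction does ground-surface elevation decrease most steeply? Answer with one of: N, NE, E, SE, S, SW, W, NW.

E

Differences from A: to B (Δx, Δy, Δh) = (-15, -10, +0.2); to C = (85, -55, -1.2).
Solve a·Δx + b·Δy = Δz: det = (-15)·(-55) − 85·(-10) = 1675.
∂z/∂x = [(+0.2)·(-55) − (-1.2)·(-10)] / 1675 = -0.01373
∂z/∂y = [(-15)·(-1.2) − 85·(+0.2)] / 1675 = +0.0005970
Steepest decrease is along −∇f = (+0.01373 E, -0.0005970 N) → east.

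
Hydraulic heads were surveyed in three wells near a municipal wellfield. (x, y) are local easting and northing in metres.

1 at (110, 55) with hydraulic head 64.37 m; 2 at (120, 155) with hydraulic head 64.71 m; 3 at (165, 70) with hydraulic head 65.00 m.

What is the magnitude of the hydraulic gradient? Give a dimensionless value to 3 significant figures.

0.0111

Differences from 1: to 2 (Δx, Δy, Δh) = (10, 100, +0.34); to 3 = (55, 15, +0.63).
Solve a·Δx + b·Δy = Δh: det = 10·15 − 55·100 = -5350.
∂h/∂x = [(+0.34)·15 − (+0.63)·100] / -5350 = +0.01082
∂h/∂y = [10·(+0.63) − 55·(+0.34)] / -5350 = +0.002318
|∇h| = √(0.01082² + 0.002318²) = 0.01107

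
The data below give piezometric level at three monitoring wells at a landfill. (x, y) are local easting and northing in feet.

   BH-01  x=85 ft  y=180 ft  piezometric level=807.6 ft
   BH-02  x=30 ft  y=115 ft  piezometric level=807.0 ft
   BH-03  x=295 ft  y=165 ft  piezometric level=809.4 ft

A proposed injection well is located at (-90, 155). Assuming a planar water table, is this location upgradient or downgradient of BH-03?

Differences from BH-01: to BH-02 (Δx, Δy, Δh) = (-55, -65, -0.6); to BH-03 = (210, -15, +1.8).
Determinant of the coordinate differences = (-55)·(-15) − 210·(-65) = 14475.
∂h/∂x = [(-0.6)·(-15) − (+1.8)·(-65)] / 14475 = +0.008705
∂h/∂y = [(-55)·(+1.8) − 210·(-0.6)] / 14475 = +0.001865
Head at (-90, 155) = 807.6 + (+0.008705)·(-175) + (+0.001865)·(-25) = 806.03 ft.
That is lower than the 809.4 ft at BH-03, so the point is downgradient.

downgradient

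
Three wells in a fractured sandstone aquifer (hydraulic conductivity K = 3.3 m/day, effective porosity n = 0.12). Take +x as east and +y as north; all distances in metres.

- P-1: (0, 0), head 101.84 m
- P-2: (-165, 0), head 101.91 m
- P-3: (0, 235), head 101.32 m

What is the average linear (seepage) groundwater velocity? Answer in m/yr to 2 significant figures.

23 m/yr

∂h/∂x = (101.91 − 101.84) / (-165 − 0) = -0.0004242
∂h/∂y = (101.32 − 101.84) / (235 − 0) = -0.002213
|∇h| = √(-0.0004242² + -0.002213²) = 0.002253
Seepage velocity v = K·i/n = 3.3 × 0.002253 / 0.12 = 0.06196 m/day = 22.63 m/yr.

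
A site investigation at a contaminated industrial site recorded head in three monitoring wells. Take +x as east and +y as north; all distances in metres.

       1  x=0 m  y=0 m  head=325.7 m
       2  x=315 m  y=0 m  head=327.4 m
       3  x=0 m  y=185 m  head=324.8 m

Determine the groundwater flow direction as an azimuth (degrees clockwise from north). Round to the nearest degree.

∂h/∂x = (327.4 − 325.7) / (315 − 0) = +0.005397
∂h/∂y = (324.8 − 325.7) / (185 − 0) = -0.004865
Flow direction (−∇h) has components (-0.005397 E, +0.004865 N).
Azimuth = atan2(E, N) = atan2(-0.005397, +0.004865) = 312.0° ≈ 312°.

312°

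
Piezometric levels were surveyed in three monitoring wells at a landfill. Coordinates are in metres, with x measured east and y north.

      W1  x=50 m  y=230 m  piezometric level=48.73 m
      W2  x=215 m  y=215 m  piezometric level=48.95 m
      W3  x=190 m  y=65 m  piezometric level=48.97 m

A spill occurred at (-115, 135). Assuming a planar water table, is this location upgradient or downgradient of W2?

Differences from W1: to W2 (Δx, Δy, Δh) = (165, -15, +0.22); to W3 = (140, -165, +0.24).
Determinant of the coordinate differences = 165·(-165) − 140·(-15) = -25125.
∂h/∂x = [(+0.22)·(-165) − (+0.24)·(-15)] / -25125 = +0.001301
∂h/∂y = [165·(+0.24) − 140·(+0.22)] / -25125 = -0.0003502
Head at (-115, 135) = 48.73 + (+0.001301)·(-165) + (-0.0003502)·(-95) = 48.55 m.
That is lower than the 48.95 m at W2, so the point is downgradient.

downgradient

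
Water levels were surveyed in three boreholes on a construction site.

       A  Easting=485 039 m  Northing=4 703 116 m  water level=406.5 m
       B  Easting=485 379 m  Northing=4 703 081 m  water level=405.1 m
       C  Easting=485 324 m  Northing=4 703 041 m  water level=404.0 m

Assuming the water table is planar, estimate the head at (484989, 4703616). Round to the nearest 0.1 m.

421.1 m

With h = a·x + b·y + c and A as origin, the differences give:
  340·a + (-35)·b = -1.4
  285·a + (-75)·b = -2.5
Eliminate b (×(-75) and ×(-35), subtract): -15525·a = 17.50 → a = ∂h/∂x = -0.001127
Back-substitute: b = ∂h/∂y = +0.02905.
h(484989, 4703616) = 406.5 + (-0.001127)·(-50) + (+0.02905)·(500) = 406.5 +0.056 +14.525 = 421.081 m.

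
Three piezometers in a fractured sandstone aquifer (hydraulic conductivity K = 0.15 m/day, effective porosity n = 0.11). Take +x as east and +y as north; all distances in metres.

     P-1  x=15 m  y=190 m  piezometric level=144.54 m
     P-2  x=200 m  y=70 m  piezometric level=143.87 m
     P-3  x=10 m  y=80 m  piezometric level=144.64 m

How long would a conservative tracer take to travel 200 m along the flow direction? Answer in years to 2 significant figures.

Three-point gradient (reference P-1): Δ to P-2 = (185, -120, -0.67), Δ to P-3 = (-5, -110, +0.10).
∂h/∂x = -0.004091, ∂h/∂y = -0.0007232 (det = -20950).
|∇h| = √(-0.004091² + -0.0007232²) = 0.004154
Seepage velocity v = K·i/n = 0.15 × 0.004154 / 0.11 = 0.005665 m/day.
t = 200 / 0.005665 = 3.53e+04 days = 96.6 years.

97 years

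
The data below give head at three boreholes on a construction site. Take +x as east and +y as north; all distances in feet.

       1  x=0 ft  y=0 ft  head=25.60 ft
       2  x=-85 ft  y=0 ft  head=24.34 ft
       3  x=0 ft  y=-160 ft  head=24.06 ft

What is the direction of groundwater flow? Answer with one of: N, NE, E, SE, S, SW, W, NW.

SW

∂h/∂x = (24.34 − 25.60) / (-85 − 0) = +0.01482
∂h/∂y = (24.06 − 25.60) / (-160 − 0) = +0.009625
Flow = −∇h = (-0.01482 east, -0.009625 north), which points southwest.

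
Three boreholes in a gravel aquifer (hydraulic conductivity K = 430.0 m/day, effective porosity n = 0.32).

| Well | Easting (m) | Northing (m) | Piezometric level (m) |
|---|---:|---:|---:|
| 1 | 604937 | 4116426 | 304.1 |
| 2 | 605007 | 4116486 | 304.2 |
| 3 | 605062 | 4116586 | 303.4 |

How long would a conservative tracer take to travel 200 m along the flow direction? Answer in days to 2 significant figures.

Taking 1 as reference: 2−1 = (70, 60, +0.1); 3−1 = (125, 160, -0.7).
Determinant of the coordinate differences = 70·160 − 125·60 = 3700.
∂h/∂x = [(+0.1)·160 − (-0.7)·60] / 3700 = +0.01568
∂h/∂y = [70·(-0.7) − 125·(+0.1)] / 3700 = -0.01662
|∇h| = √(0.01568² + -0.01662²) = 0.02285
Seepage velocity v = K·i/n = 430.0 × 0.02285 / 0.32 = 30.7 m/day.
t = 200 / 30.7 = 6.515 days.

6.5 days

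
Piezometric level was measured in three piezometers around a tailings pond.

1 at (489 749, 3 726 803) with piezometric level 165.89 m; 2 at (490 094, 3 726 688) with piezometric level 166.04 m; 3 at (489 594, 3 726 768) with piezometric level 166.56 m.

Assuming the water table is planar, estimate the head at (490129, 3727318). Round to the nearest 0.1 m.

Taking 1 as reference: 2−1 = (345, -115, +0.15); 3−1 = (-155, -35, +0.67).
Solve a·Δx + b·Δy = Δh: det = 345·(-35) − (-155)·(-115) = -29900.
∂h/∂x = [(+0.15)·(-35) − (+0.67)·(-115)] / -29900 = -0.002401
∂h/∂y = [345·(+0.67) − (-155)·(+0.15)] / -29900 = -0.008508
h(490129, 3727318) = 165.89 + (-0.002401)·(380) + (-0.008508)·(515) = 165.89 -0.913 -4.382 = 160.596 m.

160.6 m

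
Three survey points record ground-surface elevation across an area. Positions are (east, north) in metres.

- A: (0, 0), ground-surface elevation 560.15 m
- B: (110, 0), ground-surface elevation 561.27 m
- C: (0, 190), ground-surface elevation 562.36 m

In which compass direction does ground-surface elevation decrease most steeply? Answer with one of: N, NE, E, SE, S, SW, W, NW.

∂z/∂x = (561.27 − 560.15) / (110 − 0) = +0.01018
∂z/∂y = (562.36 − 560.15) / (190 − 0) = +0.01163
Steepest decrease is along −∇f = (-0.01018 E, -0.01163 N) → southwest.

SW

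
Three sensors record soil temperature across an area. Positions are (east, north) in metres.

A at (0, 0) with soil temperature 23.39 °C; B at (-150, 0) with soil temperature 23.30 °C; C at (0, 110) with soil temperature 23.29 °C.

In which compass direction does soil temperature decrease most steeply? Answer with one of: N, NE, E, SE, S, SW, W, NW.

NW

∂T/∂x = (23.30 − 23.39) / (-150 − 0) = +0.0006000
∂T/∂y = (23.29 − 23.39) / (110 − 0) = -0.0009091
Steepest decrease is along −∇f = (-0.0006000 E, +0.0009091 N) → northwest.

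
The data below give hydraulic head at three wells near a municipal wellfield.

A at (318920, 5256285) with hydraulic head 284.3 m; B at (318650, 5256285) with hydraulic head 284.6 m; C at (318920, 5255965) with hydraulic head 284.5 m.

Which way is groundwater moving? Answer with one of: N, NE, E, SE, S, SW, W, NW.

∂h/∂x = (284.6 − 284.3) / (318650 − 318920) = -0.001111
∂h/∂y = (284.5 − 284.3) / (5255965 − 5256285) = -0.0006250
Flow = −∇h = (+0.001111 east, +0.0006250 north), which points northeast.

NE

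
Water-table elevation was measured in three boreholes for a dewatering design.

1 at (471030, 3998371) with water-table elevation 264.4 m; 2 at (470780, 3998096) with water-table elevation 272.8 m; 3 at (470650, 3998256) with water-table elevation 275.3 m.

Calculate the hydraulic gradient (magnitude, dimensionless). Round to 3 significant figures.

Differences from 1: to 2 (Δx, Δy, Δh) = (-250, -275, +8.4); to 3 = (-380, -115, +10.9).
Solve a·Δx + b·Δy = Δh: det = (-250)·(-115) − (-380)·(-275) = -75750.
∂h/∂x = [(+8.4)·(-115) − (+10.9)·(-275)] / -75750 = -0.02682
∂h/∂y = [(-250)·(+10.9) − (-380)·(+8.4)] / -75750 = -0.006165
|∇h| = √(-0.02682² + -0.006165²) = 0.02752

0.0275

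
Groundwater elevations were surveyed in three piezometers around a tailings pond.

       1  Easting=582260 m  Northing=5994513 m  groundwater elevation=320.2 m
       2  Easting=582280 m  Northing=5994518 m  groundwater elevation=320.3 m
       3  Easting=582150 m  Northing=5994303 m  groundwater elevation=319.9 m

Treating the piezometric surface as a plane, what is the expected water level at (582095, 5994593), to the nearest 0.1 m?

319.2 m

Three-point gradient (reference 1): Δ to 2 = (20, 5, +0.1), Δ to 3 = (-110, -210, -0.3).
∂h/∂x = +0.005342, ∂h/∂y = -0.001370 (det = -3650).
h(582095, 5994593) = 320.2 + (+0.005342)·(-165) + (-0.001370)·(80) = 320.2 -0.882 -0.110 = 319.209 m.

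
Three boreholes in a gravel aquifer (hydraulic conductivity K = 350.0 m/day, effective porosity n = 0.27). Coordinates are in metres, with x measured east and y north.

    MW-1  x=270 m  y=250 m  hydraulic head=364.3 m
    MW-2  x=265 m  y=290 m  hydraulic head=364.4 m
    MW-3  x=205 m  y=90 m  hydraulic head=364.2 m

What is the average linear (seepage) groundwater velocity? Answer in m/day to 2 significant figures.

5.3 m/day

Differences from MW-1: to MW-2 (Δx, Δy, Δh) = (-5, 40, +0.1); to MW-3 = (-65, -160, -0.1).
Determinant of the coordinate differences = (-5)·(-160) − (-65)·40 = 3400.
∂h/∂x = [(+0.1)·(-160) − (-0.1)·40] / 3400 = -0.003529
∂h/∂y = [(-5)·(-0.1) − (-65)·(+0.1)] / 3400 = +0.002059
|∇h| = √(-0.003529² + 0.002059²) = 0.004086
Seepage velocity v = K·i/n = 350.0 × 0.004086 / 0.27 = 5.297 m/day.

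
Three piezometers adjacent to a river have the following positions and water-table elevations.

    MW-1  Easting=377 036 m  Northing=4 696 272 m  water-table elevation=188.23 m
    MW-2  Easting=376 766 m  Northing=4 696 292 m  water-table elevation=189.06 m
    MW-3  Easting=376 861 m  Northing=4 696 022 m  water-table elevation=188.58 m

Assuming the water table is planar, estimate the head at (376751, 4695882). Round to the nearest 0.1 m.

Differences from MW-1: to MW-2 (Δx, Δy, Δh) = (-270, 20, +0.83); to MW-3 = (-175, -250, +0.35).
Solve a·Δx + b·Δy = Δh: det = (-270)·(-250) − (-175)·20 = 71000.
∂h/∂x = [(+0.83)·(-250) − (+0.35)·20] / 71000 = -0.003021
∂h/∂y = [(-270)·(+0.35) − (-175)·(+0.83)] / 71000 = +0.0007148
h(376751, 4695882) = 188.23 + (-0.003021)·(-285) + (+0.0007148)·(-390) = 188.23 +0.861 -0.279 = 188.812 m.

188.8 m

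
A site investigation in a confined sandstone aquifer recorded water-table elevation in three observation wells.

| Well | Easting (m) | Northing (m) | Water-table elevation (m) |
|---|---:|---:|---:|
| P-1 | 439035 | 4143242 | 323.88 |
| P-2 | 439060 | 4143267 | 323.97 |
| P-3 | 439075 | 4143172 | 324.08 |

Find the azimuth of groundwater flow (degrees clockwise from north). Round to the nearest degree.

277°

With h = a·x + b·y + c and P-1 as origin, the differences give:
  25·a + 25·b = +0.09
  40·a + (-70)·b = +0.20
Eliminate b (×(-70) and ×25, subtract): -2750·a = -11.300 → a = ∂h/∂x = +0.004109
Back-substitute: b = ∂h/∂y = -0.0005091.
Flow direction (−∇h) has components (-0.004109 E, +0.0005091 N).
Azimuth = atan2(E, N) = atan2(-0.004109, +0.0005091) = 277.1° ≈ 277°.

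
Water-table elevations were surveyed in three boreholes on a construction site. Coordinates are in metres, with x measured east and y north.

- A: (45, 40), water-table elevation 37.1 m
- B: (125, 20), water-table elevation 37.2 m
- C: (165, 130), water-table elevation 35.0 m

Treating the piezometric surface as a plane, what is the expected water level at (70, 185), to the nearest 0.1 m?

34.3 m

With h = a·x + b·y + c and A as origin, the differences give:
  80·a + (-20)·b = +0.1
  120·a + 90·b = -2.1
Eliminate b (×90 and ×(-20), subtract): 9600·a = -33.00 → a = ∂h/∂x = -0.003437
Back-substitute: b = ∂h/∂y = -0.01875.
h(70, 185) = 37.1 + (-0.003437)·(25) + (-0.01875)·(145) = 37.1 -0.086 -2.719 = 34.295 m.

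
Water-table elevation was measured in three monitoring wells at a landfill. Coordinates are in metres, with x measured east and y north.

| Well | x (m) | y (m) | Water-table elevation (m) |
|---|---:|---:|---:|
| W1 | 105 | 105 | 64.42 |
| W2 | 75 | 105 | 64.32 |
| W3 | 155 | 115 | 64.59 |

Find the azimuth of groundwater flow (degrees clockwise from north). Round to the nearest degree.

With h = a·x + b·y + c and W1 as origin, the differences give:
  (-30)·a + 0·b = -0.10
  50·a + 10·b = +0.17
Eliminate b (×10 and ×0, subtract): -300·a = -1.000 → a = ∂h/∂x = +0.003333
Back-substitute: b = ∂h/∂y = +0.0003333.
Flow direction (−∇h) has components (-0.003333 E, -0.0003333 N).
Azimuth = atan2(E, N) = atan2(-0.003333, -0.0003333) = 264.3° ≈ 264°.

264°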